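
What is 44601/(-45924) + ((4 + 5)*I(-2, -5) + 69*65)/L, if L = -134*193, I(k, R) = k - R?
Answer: -226780025/197947748 ≈ -1.1457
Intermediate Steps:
L = -25862
44601/(-45924) + ((4 + 5)*I(-2, -5) + 69*65)/L = 44601/(-45924) + ((4 + 5)*(-2 - 1*(-5)) + 69*65)/(-25862) = 44601*(-1/45924) + (9*(-2 + 5) + 4485)*(-1/25862) = -14867/15308 + (9*3 + 4485)*(-1/25862) = -14867/15308 + (27 + 4485)*(-1/25862) = -14867/15308 + 4512*(-1/25862) = -14867/15308 - 2256/12931 = -226780025/197947748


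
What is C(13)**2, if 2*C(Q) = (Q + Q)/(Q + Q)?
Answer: 1/4 ≈ 0.25000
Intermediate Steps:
C(Q) = 1/2 (C(Q) = ((Q + Q)/(Q + Q))/2 = ((2*Q)/((2*Q)))/2 = ((2*Q)*(1/(2*Q)))/2 = (1/2)*1 = 1/2)
C(13)**2 = (1/2)**2 = 1/4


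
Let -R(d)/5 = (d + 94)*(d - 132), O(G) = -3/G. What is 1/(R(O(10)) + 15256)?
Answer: 20/1544771 ≈ 1.2947e-5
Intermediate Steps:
R(d) = -5*(-132 + d)*(94 + d) (R(d) = -5*(d + 94)*(d - 132) = -5*(94 + d)*(-132 + d) = -5*(-132 + d)*(94 + d))
1/(R(O(10)) + 15256) = 1/((62040 - 5*(-3/10)² + 190*(-3/10)) + 15256) = 1/((62040 - 5*9/100 - 57) + 15256) = 1/((62040 - 9/20 - 57) + 15256) = 1/(1239651/20 + 15256) = 1/(1544771/20) = 20/1544771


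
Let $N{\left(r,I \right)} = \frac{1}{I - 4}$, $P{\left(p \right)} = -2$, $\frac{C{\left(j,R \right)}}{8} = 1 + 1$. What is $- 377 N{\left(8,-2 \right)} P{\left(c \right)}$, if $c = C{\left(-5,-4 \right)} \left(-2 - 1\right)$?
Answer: $- \frac{377}{3} \approx -125.67$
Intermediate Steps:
$C{\left(j,R \right)} = 16$ ($C{\left(j,R \right)} = 8 \left(1 + 1\right) = 8 \cdot 2 = 16$)
$c = -48$ ($c = 16 \left(-2 - 1\right) = 16 \left(-3\right) = -48$)
$N{\left(r,I \right)} = \frac{1}{-4 + I}$
$- 377 N{\left(8,-2 \right)} P{\left(c \right)} = - 377 \frac{1}{-4 - 2} \left(-2\right) = - 377 \frac{1}{-6} \left(-2\right) = - 377 \left(\left(- \frac{1}{6}\right) \left(-2\right)\right) = \left(-377\right) \frac{1}{3} = - \frac{377}{3}$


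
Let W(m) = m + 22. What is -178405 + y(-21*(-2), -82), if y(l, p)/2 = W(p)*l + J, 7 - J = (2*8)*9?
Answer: -183719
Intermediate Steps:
W(m) = 22 + m
J = -137 (J = 7 - 2*8*9 = 7 - 16*9 = 7 - 1*144 = 7 - 144 = -137)
y(l, p) = -274 + 2*l*(22 + p) (y(l, p) = 2*((22 + p)*l - 137) = 2*(l*(22 + p) - 137) = 2*(-137 + l*(22 + p)) = -274 + 2*l*(22 + p))
-178405 + y(-21*(-2), -82) = -178405 + (-274 + 2*(-21*(-2))*(22 - 82)) = -178405 + (-274 + 2*42*(-60)) = -178405 + (-274 - 5040) = -178405 - 5314 = -183719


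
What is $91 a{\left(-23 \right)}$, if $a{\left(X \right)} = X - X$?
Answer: $0$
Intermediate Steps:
$a{\left(X \right)} = 0$
$91 a{\left(-23 \right)} = 91 \cdot 0 = 0$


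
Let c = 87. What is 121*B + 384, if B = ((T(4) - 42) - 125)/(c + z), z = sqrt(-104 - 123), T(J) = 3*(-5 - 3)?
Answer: 983007/7796 + 23111*I*sqrt(227)/7796 ≈ 126.09 + 44.664*I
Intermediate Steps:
T(J) = -24 (T(J) = 3*(-8) = -24)
z = I*sqrt(227) (z = sqrt(-227) = I*sqrt(227) ≈ 15.067*I)
B = -191/(87 + I*sqrt(227)) (B = ((-24 - 42) - 125)/(87 + I*sqrt(227)) = (-66 - 125)/(87 + I*sqrt(227)) = -191/(87 + I*sqrt(227)) ≈ -2.1315 + 0.36913*I)
121*B + 384 = 121*(-16617/7796 + 191*I*sqrt(227)/7796) + 384 = (-2010657/7796 + 23111*I*sqrt(227)/7796) + 384 = 983007/7796 + 23111*I*sqrt(227)/7796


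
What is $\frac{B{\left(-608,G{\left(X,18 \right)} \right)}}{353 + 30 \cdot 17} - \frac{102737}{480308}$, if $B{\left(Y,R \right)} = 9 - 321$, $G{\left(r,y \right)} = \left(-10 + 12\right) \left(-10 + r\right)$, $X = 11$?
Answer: $- \frac{238518127}{414505804} \approx -0.57543$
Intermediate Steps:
$G{\left(r,y \right)} = -20 + 2 r$ ($G{\left(r,y \right)} = 2 \left(-10 + r\right) = -20 + 2 r$)
$B{\left(Y,R \right)} = -312$
$\frac{B{\left(-608,G{\left(X,18 \right)} \right)}}{353 + 30 \cdot 17} - \frac{102737}{480308} = - \frac{312}{353 + 30 \cdot 17} - \frac{102737}{480308} = - \frac{312}{353 + 510} - \frac{102737}{480308} = - \frac{312}{863} - \frac{102737}{480308} = - \frac{238518127}{414505804}$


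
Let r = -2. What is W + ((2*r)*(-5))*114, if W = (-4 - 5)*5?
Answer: 2235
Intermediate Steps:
W = -45 (W = -9*5 = -45)
W + ((2*r)*(-5))*114 = -45 + ((2*(-2))*(-5))*114 = -45 - 4*(-5)*114 = -45 + 20*114 = -45 + 2280 = 2235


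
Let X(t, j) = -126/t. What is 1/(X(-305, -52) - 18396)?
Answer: -305/5610654 ≈ -5.4361e-5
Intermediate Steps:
1/(X(-305, -52) - 18396) = 1/(-126/(-305) - 18396) = 1/(-126*(-1/305) - 18396) = 1/(126/305 - 18396) = 1/(-5610654/305) = -305/5610654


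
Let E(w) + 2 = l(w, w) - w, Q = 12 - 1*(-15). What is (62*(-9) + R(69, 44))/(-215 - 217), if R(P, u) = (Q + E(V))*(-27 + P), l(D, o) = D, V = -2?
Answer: -41/36 ≈ -1.1389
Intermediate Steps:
Q = 27 (Q = 12 + 15 = 27)
E(w) = -2 (E(w) = -2 + (w - w) = -2 + 0 = -2)
R(P, u) = -675 + 25*P (R(P, u) = (27 - 2)*(-27 + P) = 25*(-27 + P) = -675 + 25*P)
(62*(-9) + R(69, 44))/(-215 - 217) = (62*(-9) + (-675 + 25*69))/(-215 - 217) = (-558 + (-675 + 1725))/(-432) = (-558 + 1050)*(-1/432) = 492*(-1/432) = -41/36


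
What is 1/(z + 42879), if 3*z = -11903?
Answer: 3/116734 ≈ 2.5699e-5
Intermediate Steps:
z = -11903/3 (z = (1/3)*(-11903) = -11903/3 ≈ -3967.7)
1/(z + 42879) = 1/(-11903/3 + 42879) = 1/(116734/3) = 3/116734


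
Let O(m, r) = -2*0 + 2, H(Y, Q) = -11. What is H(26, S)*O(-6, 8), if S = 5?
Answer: -22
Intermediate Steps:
O(m, r) = 2 (O(m, r) = 0 + 2 = 2)
H(26, S)*O(-6, 8) = -11*2 = -22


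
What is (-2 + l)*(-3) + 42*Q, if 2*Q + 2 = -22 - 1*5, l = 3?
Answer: -612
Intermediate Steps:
Q = -29/2 (Q = -1 + (-22 - 1*5)/2 = -1 + (-22 - 5)/2 = -1 + (1/2)*(-27) = -1 - 27/2 = -29/2 ≈ -14.500)
(-2 + l)*(-3) + 42*Q = (-2 + 3)*(-3) + 42*(-29/2) = 1*(-3) - 609 = -3 - 609 = -612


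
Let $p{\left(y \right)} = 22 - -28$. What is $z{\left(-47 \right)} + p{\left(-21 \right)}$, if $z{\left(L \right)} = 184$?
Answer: $234$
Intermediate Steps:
$p{\left(y \right)} = 50$ ($p{\left(y \right)} = 22 + 28 = 50$)
$z{\left(-47 \right)} + p{\left(-21 \right)} = 184 + 50 = 234$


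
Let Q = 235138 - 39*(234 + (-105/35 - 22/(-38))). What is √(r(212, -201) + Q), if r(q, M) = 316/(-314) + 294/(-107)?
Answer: √23034550789718522/319181 ≈ 475.50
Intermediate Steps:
r(q, M) = -63064/16799 (r(q, M) = 316*(-1/314) + 294*(-1/107) = -158/157 - 294/107 = -63064/16799)
Q = 4296022/19 (Q = 235138 - 39*(234 + (-105*1/35 - 22*(-1/38))) = 235138 - 39*(234 + (-3 + 11/19)) = 235138 - 39*(234 - 46/19) = 235138 - 39*4400/19 = 235138 - 1*171600/19 = 235138 - 171600/19 = 4296022/19 ≈ 2.2611e+5)
√(r(212, -201) + Q) = √(-63064/16799 + 4296022/19) = √(72167675362/319181) = √23034550789718522/319181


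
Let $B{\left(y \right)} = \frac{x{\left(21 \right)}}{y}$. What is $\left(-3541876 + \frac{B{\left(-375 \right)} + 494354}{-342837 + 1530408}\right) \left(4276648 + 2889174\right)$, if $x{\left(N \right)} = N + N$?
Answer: $- \frac{538233685038729298144}{21206625} \approx -2.538 \cdot 10^{13}$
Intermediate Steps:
$x{\left(N \right)} = 2 N$
$B{\left(y \right)} = \frac{42}{y}$ ($B{\left(y \right)} = \frac{2 \cdot 21}{y} = \frac{42}{y}$)
$\left(-3541876 + \frac{B{\left(-375 \right)} + 494354}{-342837 + 1530408}\right) \left(4276648 + 2889174\right) = \left(-3541876 + \frac{\frac{42}{-375} + 494354}{-342837 + 1530408}\right) \left(4276648 + 2889174\right) = \left(-3541876 + \frac{42 \left(- \frac{1}{375}\right) + 494354}{1187571}\right) 7165822 = \left(-3541876 + \left(- \frac{14}{125} + 494354\right) \frac{1}{1187571}\right) 7165822 = \left(-3541876 + \frac{61794236}{125} \cdot \frac{1}{1187571}\right) 7165822 = \left(-3541876 + \frac{8827748}{21206625}\right) 7165822 = \left(- \frac{75111227300752}{21206625}\right) 7165822 = - \frac{538233685038729298144}{21206625}$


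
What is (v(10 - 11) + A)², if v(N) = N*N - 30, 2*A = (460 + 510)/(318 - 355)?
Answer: 2427364/1369 ≈ 1773.1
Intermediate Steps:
A = -485/37 (A = ((460 + 510)/(318 - 355))/2 = (970/(-37))/2 = (970*(-1/37))/2 = (½)*(-970/37) = -485/37 ≈ -13.108)
v(N) = -30 + N² (v(N) = N² - 30 = -30 + N²)
(v(10 - 11) + A)² = ((-30 + (10 - 11)²) - 485/37)² = ((-30 + (-1)²) - 485/37)² = ((-30 + 1) - 485/37)² = (-29 - 485/37)² = (-1558/37)² = 2427364/1369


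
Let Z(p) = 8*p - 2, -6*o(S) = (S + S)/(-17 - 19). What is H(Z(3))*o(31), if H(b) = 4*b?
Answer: 682/27 ≈ 25.259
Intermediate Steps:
o(S) = S/108 (o(S) = -(S + S)/(6*(-17 - 19)) = -2*S/(6*(-36)) = -2*S*(-1)/(6*36) = -(-1)*S/108 = S/108)
Z(p) = -2 + 8*p
H(Z(3))*o(31) = (4*(-2 + 8*3))*((1/108)*31) = (4*(-2 + 24))*(31/108) = (4*22)*(31/108) = 88*(31/108) = 682/27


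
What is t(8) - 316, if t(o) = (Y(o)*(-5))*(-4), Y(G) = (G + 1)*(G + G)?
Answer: 2564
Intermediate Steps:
Y(G) = 2*G*(1 + G) (Y(G) = (1 + G)*(2*G) = 2*G*(1 + G))
t(o) = 40*o*(1 + o) (t(o) = ((2*o*(1 + o))*(-5))*(-4) = -10*o*(1 + o)*(-4) = 40*o*(1 + o))
t(8) - 316 = 40*8*(1 + 8) - 316 = 40*8*9 - 316 = 2880 - 316 = 2564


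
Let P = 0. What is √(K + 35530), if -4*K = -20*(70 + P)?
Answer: 2*√8970 ≈ 189.42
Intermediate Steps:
K = 350 (K = -(-5)*(70 + 0) = -(-5)*70 = -¼*(-1400) = 350)
√(K + 35530) = √(350 + 35530) = √35880 = 2*√8970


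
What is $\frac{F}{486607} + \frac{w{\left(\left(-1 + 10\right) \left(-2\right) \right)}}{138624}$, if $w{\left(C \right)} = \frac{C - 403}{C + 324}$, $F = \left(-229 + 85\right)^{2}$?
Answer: $\frac{879394361237}{20641355083008} \approx 0.042603$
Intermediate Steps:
$F = 20736$ ($F = \left(-144\right)^{2} = 20736$)
$w{\left(C \right)} = \frac{-403 + C}{324 + C}$
$\frac{F}{486607} + \frac{w{\left(\left(-1 + 10\right) \left(-2\right) \right)}}{138624} = \frac{20736}{486607} + \frac{\frac{1}{324 + \left(-1 + 10\right) \left(-2\right)} \left(-403 + \left(-1 + 10\right) \left(-2\right)\right)}{138624} = 20736 \cdot \frac{1}{486607} + \frac{-403 + 9 \left(-2\right)}{324 + 9 \left(-2\right)} \frac{1}{138624} = \frac{20736}{486607} + \frac{-403 - 18}{324 - 18} \cdot \frac{1}{138624} = \frac{20736}{486607} + \frac{1}{306} \left(-421\right) \frac{1}{138624} = \frac{20736}{486607} - \frac{421}{42418944} = \frac{879394361237}{20641355083008}$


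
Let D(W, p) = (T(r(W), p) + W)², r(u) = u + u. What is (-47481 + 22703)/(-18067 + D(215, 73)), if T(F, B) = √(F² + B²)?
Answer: -416245622/963041513 + 819580*√190229/963041513 ≈ -0.061040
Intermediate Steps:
r(u) = 2*u
T(F, B) = √(B² + F²)
D(W, p) = (W + √(p² + 4*W²))² (D(W, p) = (√(p² + (2*W)²) + W)² = (√(p² + 4*W²) + W)² = (W + √(p² + 4*W²))²)
(-47481 + 22703)/(-18067 + D(215, 73)) = (-47481 + 22703)/(-18067 + (215 + √(73² + 4*215²))²) = -24778/(-18067 + (215 + √(5329 + 4*46225))²) = -24778/(-18067 + (215 + √(5329 + 184900))²) = -24778/(-18067 + (215 + √190229)²)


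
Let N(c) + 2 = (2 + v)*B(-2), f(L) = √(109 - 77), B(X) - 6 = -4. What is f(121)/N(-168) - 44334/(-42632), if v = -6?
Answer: 22167/21316 - 2*√2/5 ≈ 0.47424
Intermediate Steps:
B(X) = 2 (B(X) = 6 - 4 = 2)
f(L) = 4*√2 (f(L) = √32 = 4*√2)
N(c) = -10 (N(c) = -2 + (2 - 6)*2 = -2 - 4*2 = -2 - 8 = -10)
f(121)/N(-168) - 44334/(-42632) = (4*√2)/(-10) - 44334/(-42632) = (4*√2)*(-⅒) - 44334*(-1/42632) = -2*√2/5 + 22167/21316 = 22167/21316 - 2*√2/5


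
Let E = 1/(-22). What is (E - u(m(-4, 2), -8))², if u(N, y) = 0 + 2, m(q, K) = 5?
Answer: 2025/484 ≈ 4.1839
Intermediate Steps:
u(N, y) = 2
E = -1/22 ≈ -0.045455
(E - u(m(-4, 2), -8))² = (-1/22 - 1*2)² = (-1/22 - 2)² = (-45/22)² = 2025/484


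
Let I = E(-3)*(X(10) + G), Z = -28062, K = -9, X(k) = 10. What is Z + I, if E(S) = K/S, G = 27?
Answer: -27951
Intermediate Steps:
E(S) = -9/S
I = 111 (I = (-9/(-3))*(10 + 27) = -9*(-⅓)*37 = 3*37 = 111)
Z + I = -28062 + 111 = -27951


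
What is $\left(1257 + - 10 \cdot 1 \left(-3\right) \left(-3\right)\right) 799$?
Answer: $932433$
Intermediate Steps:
$\left(1257 + - 10 \cdot 1 \left(-3\right) \left(-3\right)\right) 799 = \left(1257 + \left(-10\right) \left(-3\right) \left(-3\right)\right) 799 = \left(1257 + 30 \left(-3\right)\right) 799 = \left(1257 - 90\right) 799 = 1167 \cdot 799 = 932433$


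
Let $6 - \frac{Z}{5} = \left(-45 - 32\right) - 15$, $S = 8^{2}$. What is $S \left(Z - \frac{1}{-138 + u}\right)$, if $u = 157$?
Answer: $\frac{595776}{19} \approx 31357.0$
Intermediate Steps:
$S = 64$
$Z = 490$ ($Z = 30 - 5 \left(\left(-45 - 32\right) - 15\right) = 30 - 5 \left(-77 - 15\right) = 30 - -460 = 30 + 460 = 490$)
$S \left(Z - \frac{1}{-138 + u}\right) = 64 \left(490 - \frac{1}{-138 + 157}\right) = 64 \left(490 - \frac{1}{19}\right) = 64 \cdot \frac{9309}{19} = \frac{595776}{19}$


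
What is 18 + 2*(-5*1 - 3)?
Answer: 2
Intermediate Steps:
18 + 2*(-5*1 - 3) = 18 + 2*(-5 - 3) = 18 + 2*(-8) = 18 - 16 = 2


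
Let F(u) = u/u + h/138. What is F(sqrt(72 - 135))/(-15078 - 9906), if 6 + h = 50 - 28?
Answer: -77/1723896 ≈ -4.4666e-5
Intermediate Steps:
h = 16 (h = -6 + (50 - 28) = -6 + 22 = 16)
F(u) = 77/69 (F(u) = u/u + 16/138 = 1 + 16*(1/138) = 1 + 8/69 = 77/69)
F(sqrt(72 - 135))/(-15078 - 9906) = 77/(69*(-15078 - 9906)) = (77/69)/(-24984) = (77/69)*(-1/24984) = -77/1723896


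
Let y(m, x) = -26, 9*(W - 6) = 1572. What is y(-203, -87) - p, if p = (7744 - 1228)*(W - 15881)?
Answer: 102303346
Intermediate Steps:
W = 542/3 (W = 6 + (1/9)*1572 = 6 + 524/3 = 542/3 ≈ 180.67)
p = -102303372 (p = (7744 - 1228)*(542/3 - 15881) = 6516*(-47101/3) = -102303372)
y(-203, -87) - p = -26 - 1*(-102303372) = -26 + 102303372 = 102303346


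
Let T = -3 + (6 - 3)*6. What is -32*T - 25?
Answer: -505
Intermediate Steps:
T = 15 (T = -3 + 3*6 = -3 + 18 = 15)
-32*T - 25 = -32*15 - 25 = -480 - 25 = -505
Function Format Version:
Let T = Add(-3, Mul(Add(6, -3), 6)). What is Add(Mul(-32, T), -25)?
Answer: -505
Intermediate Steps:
T = 15 (T = Add(-3, Mul(3, 6)) = Add(-3, 18) = 15)
Add(Mul(-32, T), -25) = Add(Mul(-32, 15), -25) = Add(-480, -25) = -505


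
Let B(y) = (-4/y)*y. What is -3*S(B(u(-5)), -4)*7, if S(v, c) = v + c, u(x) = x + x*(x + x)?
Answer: 168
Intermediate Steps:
u(x) = x + 2*x**2 (u(x) = x + x*(2*x) = x + 2*x**2)
B(y) = -4
S(v, c) = c + v
-3*S(B(u(-5)), -4)*7 = -3*(-4 - 4)*7 = -3*(-8)*7 = 24*7 = 168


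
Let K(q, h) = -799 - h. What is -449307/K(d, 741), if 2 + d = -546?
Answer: 449307/1540 ≈ 291.76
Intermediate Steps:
d = -548 (d = -2 - 546 = -548)
-449307/K(d, 741) = -449307/(-799 - 1*741) = -449307/(-799 - 741) = -449307/(-1540) = -449307*(-1/1540) = 449307/1540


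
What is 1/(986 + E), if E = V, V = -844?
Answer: 1/142 ≈ 0.0070423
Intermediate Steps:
E = -844
1/(986 + E) = 1/(986 - 844) = 1/142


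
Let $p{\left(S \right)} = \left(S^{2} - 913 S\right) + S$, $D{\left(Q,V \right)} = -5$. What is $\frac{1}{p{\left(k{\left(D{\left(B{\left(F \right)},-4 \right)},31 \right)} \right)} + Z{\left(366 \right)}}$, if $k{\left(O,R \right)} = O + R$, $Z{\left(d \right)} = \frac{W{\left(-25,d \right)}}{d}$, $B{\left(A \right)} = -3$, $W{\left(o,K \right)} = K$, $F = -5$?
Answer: $- \frac{1}{23035} \approx -4.3412 \cdot 10^{-5}$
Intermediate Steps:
$Z{\left(d \right)} = 1$ ($Z{\left(d \right)} = \frac{d}{d} = 1$)
$p{\left(S \right)} = S^{2} - 912 S$
$\frac{1}{p{\left(k{\left(D{\left(B{\left(F \right)},-4 \right)},31 \right)} \right)} + Z{\left(366 \right)}} = \frac{1}{\left(-5 + 31\right) \left(-912 + \left(-5 + 31\right)\right) + 1} = \frac{1}{26 \left(-912 + 26\right) + 1} = \frac{1}{26 \left(-886\right) + 1} = \frac{1}{-23036 + 1} = \frac{1}{-23035} = - \frac{1}{23035}$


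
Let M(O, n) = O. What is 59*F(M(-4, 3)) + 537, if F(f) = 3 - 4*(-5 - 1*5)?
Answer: 3074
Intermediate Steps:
F(f) = 43 (F(f) = 3 - 4*(-5 - 5) = 3 - 4*(-10) = 3 + 40 = 43)
59*F(M(-4, 3)) + 537 = 59*43 + 537 = 2537 + 537 = 3074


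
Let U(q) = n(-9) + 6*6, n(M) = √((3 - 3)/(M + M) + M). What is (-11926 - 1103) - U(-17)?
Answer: -13065 - 3*I ≈ -13065.0 - 3.0*I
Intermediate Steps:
n(M) = √M (n(M) = √(0/((2*M)) + M) = √(0*(1/(2*M)) + M) = √(0 + M) = √M)
U(q) = 36 + 3*I (U(q) = √(-9) + 6*6 = 3*I + 36 = 36 + 3*I)
(-11926 - 1103) - U(-17) = (-11926 - 1103) - (36 + 3*I) = -13029 + (-36 - 3*I) = -13065 - 3*I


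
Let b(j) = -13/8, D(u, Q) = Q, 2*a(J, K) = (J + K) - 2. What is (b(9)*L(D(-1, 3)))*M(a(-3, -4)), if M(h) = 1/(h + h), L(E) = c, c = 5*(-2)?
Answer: -65/36 ≈ -1.8056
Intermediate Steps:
a(J, K) = -1 + J/2 + K/2 (a(J, K) = ((J + K) - 2)/2 = (-2 + J + K)/2 = -1 + J/2 + K/2)
b(j) = -13/8 (b(j) = -13*⅛ = -13/8)
c = -10
L(E) = -10
M(h) = 1/(2*h)
(b(9)*L(D(-1, 3)))*M(a(-3, -4)) = (-13/8*(-10))*(1/(2*(-1 + (½)*(-3) + (½)*(-4)))) = 65*(1/(2*(-1 - 3/2 - 2)))/4 = 65*(1/(2*(-9/2)))/4 = 65*((½)*(-2/9))/4 = (65/4)*(-⅑) = -65/36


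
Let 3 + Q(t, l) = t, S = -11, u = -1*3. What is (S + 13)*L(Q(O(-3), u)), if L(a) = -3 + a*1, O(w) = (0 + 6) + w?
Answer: -6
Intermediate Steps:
u = -3
O(w) = 6 + w
Q(t, l) = -3 + t
L(a) = -3 + a
(S + 13)*L(Q(O(-3), u)) = (-11 + 13)*(-3 + (-3 + (6 - 3))) = 2*(-3 + (-3 + 3)) = 2*(-3 + 0) = 2*(-3) = -6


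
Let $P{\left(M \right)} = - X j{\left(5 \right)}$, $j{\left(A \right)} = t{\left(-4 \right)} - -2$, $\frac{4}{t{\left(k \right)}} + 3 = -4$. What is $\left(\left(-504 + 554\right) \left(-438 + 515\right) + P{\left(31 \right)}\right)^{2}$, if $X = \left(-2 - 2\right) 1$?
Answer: $\frac{728460100}{49} \approx 1.4867 \cdot 10^{7}$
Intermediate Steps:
$t{\left(k \right)} = - \frac{4}{7}$ ($t{\left(k \right)} = \frac{4}{-3 - 4} = \frac{4}{-7} = 4 \left(- \frac{1}{7}\right) = - \frac{4}{7}$)
$j{\left(A \right)} = \frac{10}{7}$ ($j{\left(A \right)} = - \frac{4}{7} - -2 = - \frac{4}{7} + 2 = \frac{10}{7}$)
$X = -4$ ($X = \left(-4\right) 1 = -4$)
$P{\left(M \right)} = \frac{40}{7}$ ($P{\left(M \right)} = \left(-1\right) \left(-4\right) \frac{10}{7} = 4 \cdot \frac{10}{7} = \frac{40}{7}$)
$\left(\left(-504 + 554\right) \left(-438 + 515\right) + P{\left(31 \right)}\right)^{2} = \left(\left(-504 + 554\right) \left(-438 + 515\right) + \frac{40}{7}\right)^{2} = \left(50 \cdot 77 + \frac{40}{7}\right)^{2} = \left(3850 + \frac{40}{7}\right)^{2} = \left(\frac{26990}{7}\right)^{2} = \frac{728460100}{49}$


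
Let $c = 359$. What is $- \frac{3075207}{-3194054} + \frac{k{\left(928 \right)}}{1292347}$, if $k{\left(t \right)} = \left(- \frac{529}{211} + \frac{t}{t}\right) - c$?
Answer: $\frac{838320526009301}{870971308099718} \approx 0.96251$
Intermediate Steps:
$k{\left(t \right)} = - \frac{76067}{211}$ ($k{\left(t \right)} = \left(- \frac{529}{211} + \frac{t}{t}\right) - 359 = \left(\left(-529\right) \frac{1}{211} + 1\right) - 359 = \left(- \frac{529}{211} + 1\right) - 359 = - \frac{318}{211} - 359 = - \frac{76067}{211}$)
$- \frac{3075207}{-3194054} + \frac{k{\left(928 \right)}}{1292347} = - \frac{3075207}{-3194054} - \frac{76067}{211 \cdot 1292347} = \left(-3075207\right) \left(- \frac{1}{3194054}\right) - \frac{76067}{272685217} = \frac{3075207}{3194054} - \frac{76067}{272685217} = \frac{838320526009301}{870971308099718}$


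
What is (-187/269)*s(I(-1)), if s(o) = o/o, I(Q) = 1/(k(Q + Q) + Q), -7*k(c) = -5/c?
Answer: -187/269 ≈ -0.69517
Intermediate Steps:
k(c) = 5/(7*c) (k(c) = -(-5)/(7*c) = 5/(7*c))
I(Q) = 1/(Q + 5/(14*Q)) (I(Q) = 1/(5/(7*(Q + Q)) + Q) = 1/(5/(7*((2*Q))) + Q) = 1/(5*(1/(2*Q))/7 + Q) = 1/(5/(14*Q) + Q) = 1/(Q + 5/(14*Q)))
s(o) = 1
(-187/269)*s(I(-1)) = -187/269*1 = -187/269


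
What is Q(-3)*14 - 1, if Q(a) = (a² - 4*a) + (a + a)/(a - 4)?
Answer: 305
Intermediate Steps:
Q(a) = a² - 4*a + 2*a/(-4 + a) (Q(a) = (a² - 4*a) + (2*a)/(-4 + a) = (a² - 4*a) + 2*a/(-4 + a) = a² - 4*a + 2*a/(-4 + a))
Q(-3)*14 - 1 = -3*(18 + (-3)² - 8*(-3))/(-4 - 3)*14 - 1 = -3*(18 + 9 + 24)/(-7)*14 - 1 = -3*(-⅐)*51*14 - 1 = (153/7)*14 - 1 = 306 - 1 = 305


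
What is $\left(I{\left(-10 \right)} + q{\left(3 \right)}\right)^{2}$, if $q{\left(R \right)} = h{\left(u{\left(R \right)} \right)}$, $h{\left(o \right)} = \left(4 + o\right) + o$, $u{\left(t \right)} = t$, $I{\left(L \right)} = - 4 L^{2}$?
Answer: $152100$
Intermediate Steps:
$h{\left(o \right)} = 4 + 2 o$
$q{\left(R \right)} = 4 + 2 R$
$\left(I{\left(-10 \right)} + q{\left(3 \right)}\right)^{2} = \left(- 4 \left(-10\right)^{2} + \left(4 + 2 \cdot 3\right)\right)^{2} = \left(\left(-4\right) 100 + \left(4 + 6\right)\right)^{2} = \left(-400 + 10\right)^{2} = \left(-390\right)^{2} = 152100$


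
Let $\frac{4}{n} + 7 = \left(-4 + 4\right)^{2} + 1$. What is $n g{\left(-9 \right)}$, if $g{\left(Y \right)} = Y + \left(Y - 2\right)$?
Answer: $\frac{40}{3} \approx 13.333$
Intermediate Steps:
$g{\left(Y \right)} = -2 + 2 Y$ ($g{\left(Y \right)} = Y + \left(-2 + Y\right) = -2 + 2 Y$)
$n = - \frac{2}{3}$ ($n = \frac{4}{-7 + \left(\left(-4 + 4\right)^{2} + 1\right)} = \frac{4}{-7 + \left(0^{2} + 1\right)} = \frac{4}{-7 + \left(0 + 1\right)} = \frac{4}{-7 + 1} = \frac{4}{-6} = 4 \left(- \frac{1}{6}\right) = - \frac{2}{3} \approx -0.66667$)
$n g{\left(-9 \right)} = - \frac{2 \left(-2 + 2 \left(-9\right)\right)}{3} = - \frac{2 \left(-2 - 18\right)}{3} = \left(- \frac{2}{3}\right) \left(-20\right) = \frac{40}{3}$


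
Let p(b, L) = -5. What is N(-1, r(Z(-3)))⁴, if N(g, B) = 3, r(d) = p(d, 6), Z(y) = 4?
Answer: 81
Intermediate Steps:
r(d) = -5
N(-1, r(Z(-3)))⁴ = 3⁴ = 81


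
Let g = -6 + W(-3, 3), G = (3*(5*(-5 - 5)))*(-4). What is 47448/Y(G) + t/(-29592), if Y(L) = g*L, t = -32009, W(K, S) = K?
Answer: -5700151/739800 ≈ -7.7050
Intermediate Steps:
G = 600 (G = (3*(5*(-10)))*(-4) = (3*(-50))*(-4) = -150*(-4) = 600)
g = -9 (g = -6 - 3 = -9)
Y(L) = -9*L
47448/Y(G) + t/(-29592) = 47448/((-9*600)) - 32009/(-29592) = 47448/(-5400) - 32009*(-1/29592) = 47448*(-1/5400) + 32009/29592 = -659/75 + 32009/29592 = -5700151/739800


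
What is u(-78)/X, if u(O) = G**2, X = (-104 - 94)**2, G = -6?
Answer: 1/1089 ≈ 0.00091827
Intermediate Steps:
X = 39204 (X = (-198)**2 = 39204)
u(O) = 36 (u(O) = (-6)**2 = 36)
u(-78)/X = 36/39204 = 36*(1/39204) = 1/1089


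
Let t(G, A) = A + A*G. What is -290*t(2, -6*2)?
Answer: 10440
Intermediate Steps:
-290*t(2, -6*2) = -290*(-6*2)*(1 + 2) = -(-3480)*3 = -290*(-36) = 10440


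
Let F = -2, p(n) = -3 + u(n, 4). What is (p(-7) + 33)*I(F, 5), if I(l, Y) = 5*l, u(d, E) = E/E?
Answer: -310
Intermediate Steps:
u(d, E) = 1
p(n) = -2 (p(n) = -3 + 1 = -2)
(p(-7) + 33)*I(F, 5) = (-2 + 33)*(5*(-2)) = 31*(-10) = -310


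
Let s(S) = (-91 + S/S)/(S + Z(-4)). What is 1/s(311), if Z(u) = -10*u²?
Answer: -151/90 ≈ -1.6778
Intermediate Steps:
s(S) = -90/(-160 + S) (s(S) = (-91 + S/S)/(S - 10*(-4)²) = (-91 + 1)/(S - 10*16) = -90/(S - 160) = -90/(-160 + S))
1/s(311) = 1/(-90/(-160 + 311)) = 1/(-90/151) = -151/90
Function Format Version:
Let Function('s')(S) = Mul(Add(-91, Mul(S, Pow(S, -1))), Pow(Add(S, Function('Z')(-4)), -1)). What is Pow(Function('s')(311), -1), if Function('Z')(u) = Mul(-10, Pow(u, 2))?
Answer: Rational(-151, 90) ≈ -1.6778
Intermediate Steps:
Function('s')(S) = Mul(-90, Pow(Add(-160, S), -1)) (Function('s')(S) = Mul(Add(-91, Mul(S, Pow(S, -1))), Pow(Add(S, Mul(-10, Pow(-4, 2))), -1)) = Mul(Add(-91, 1), Pow(Add(S, Mul(-10, 16)), -1)) = Mul(-90, Pow(Add(S, -160), -1)) = Mul(-90, Pow(Add(-160, S), -1)))
Pow(Function('s')(311), -1) = Pow(Mul(-90, Pow(Add(-160, 311), -1)), -1) = Pow(Mul(-90, Pow(151, -1)), -1) = Pow(Mul(-90, Rational(1, 151)), -1) = Pow(Rational(-90, 151), -1) = Rational(-151, 90)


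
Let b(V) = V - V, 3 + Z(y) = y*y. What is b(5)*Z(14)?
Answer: 0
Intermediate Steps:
Z(y) = -3 + y² (Z(y) = -3 + y*y = -3 + y²)
b(V) = 0
b(5)*Z(14) = 0*(-3 + 14²) = 0*(-3 + 196) = 0*193 = 0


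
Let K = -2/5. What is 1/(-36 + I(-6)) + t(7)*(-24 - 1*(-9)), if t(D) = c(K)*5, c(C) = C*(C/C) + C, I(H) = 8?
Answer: 1679/28 ≈ 59.964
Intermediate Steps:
K = -2/5 (K = -2*1/5 = -2/5 ≈ -0.40000)
c(C) = 2*C (c(C) = C*1 + C = C + C = 2*C)
t(D) = -4 (t(D) = (2*(-2/5))*5 = -4/5*5 = -4)
1/(-36 + I(-6)) + t(7)*(-24 - 1*(-9)) = 1/(-36 + 8) - 4*(-24 - 1*(-9)) = 1/(-28) - 4*(-24 + 9) = -1/28 - 4*(-15) = -1/28 + 60 = 1679/28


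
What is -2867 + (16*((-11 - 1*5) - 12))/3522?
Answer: -5049011/1761 ≈ -2867.1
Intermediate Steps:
-2867 + (16*((-11 - 1*5) - 12))/3522 = -2867 + (16*((-11 - 5) - 12))*(1/3522) = -2867 + (16*(-16 - 12))*(1/3522) = -2867 + (16*(-28))*(1/3522) = -2867 - 448*1/3522 = -2867 - 224/1761 = -5049011/1761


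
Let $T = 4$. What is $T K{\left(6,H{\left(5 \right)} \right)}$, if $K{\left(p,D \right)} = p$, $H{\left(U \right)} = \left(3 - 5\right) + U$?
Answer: $24$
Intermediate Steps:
$H{\left(U \right)} = -2 + U$
$T K{\left(6,H{\left(5 \right)} \right)} = 4 \cdot 6 = 24$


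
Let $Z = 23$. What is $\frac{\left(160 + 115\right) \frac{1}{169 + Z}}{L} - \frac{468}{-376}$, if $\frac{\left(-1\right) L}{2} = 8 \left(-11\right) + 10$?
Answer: $\frac{1765117}{1407744} \approx 1.2539$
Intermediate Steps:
$L = 156$ ($L = - 2 \left(8 \left(-11\right) + 10\right) = - 2 \left(-88 + 10\right) = \left(-2\right) \left(-78\right) = 156$)
$\frac{\left(160 + 115\right) \frac{1}{169 + Z}}{L} - \frac{468}{-376} = \frac{\left(160 + 115\right) \frac{1}{169 + 23}}{156} - \frac{468}{-376} = \frac{275}{192} \cdot \frac{1}{156} - - \frac{117}{94} = 275 \cdot \frac{1}{192} \cdot \frac{1}{156} + \frac{117}{94} = \frac{275}{192} \cdot \frac{1}{156} + \frac{117}{94} = \frac{275}{29952} + \frac{117}{94} = \frac{1765117}{1407744}$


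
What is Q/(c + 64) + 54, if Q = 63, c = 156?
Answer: 11943/220 ≈ 54.286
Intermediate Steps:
Q/(c + 64) + 54 = 63/(156 + 64) + 54 = 63/220 + 54 = 11943/220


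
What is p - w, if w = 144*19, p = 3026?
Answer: 290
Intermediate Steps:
w = 2736
p - w = 3026 - 1*2736 = 3026 - 2736 = 290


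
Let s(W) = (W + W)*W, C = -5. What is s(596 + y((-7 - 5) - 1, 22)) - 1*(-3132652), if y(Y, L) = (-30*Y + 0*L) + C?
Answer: 5057374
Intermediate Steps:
y(Y, L) = -5 - 30*Y (y(Y, L) = (-30*Y + 0*L) - 5 = (-30*Y + 0) - 5 = -30*Y - 5 = -5 - 30*Y)
s(W) = 2*W² (s(W) = (2*W)*W = 2*W²)
s(596 + y((-7 - 5) - 1, 22)) - 1*(-3132652) = 2*(596 + (-5 - 30*((-7 - 5) - 1)))² - 1*(-3132652) = 2*(596 + (-5 - 30*(-12 - 1)))² + 3132652 = 2*(596 + (-5 - 30*(-13)))² + 3132652 = 2*(596 + (-5 + 390))² + 3132652 = 2*(596 + 385)² + 3132652 = 2*981² + 3132652 = 2*962361 + 3132652 = 1924722 + 3132652 = 5057374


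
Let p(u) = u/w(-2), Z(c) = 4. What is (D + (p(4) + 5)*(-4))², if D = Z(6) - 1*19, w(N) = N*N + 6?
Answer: 33489/25 ≈ 1339.6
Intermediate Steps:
w(N) = 6 + N² (w(N) = N² + 6 = 6 + N²)
p(u) = u/10 (p(u) = u/(6 + (-2)²) = u/(6 + 4) = u/10)
D = -15 (D = 4 - 1*19 = 4 - 19 = -15)
(D + (p(4) + 5)*(-4))² = (-15 + ((⅒)*4 + 5)*(-4))² = (-15 + (⅖ + 5)*(-4))² = (-15 + (27/5)*(-4))² = (-15 - 108/5)² = (-183/5)² = 33489/25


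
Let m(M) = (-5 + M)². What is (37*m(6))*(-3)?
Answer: -111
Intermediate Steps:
(37*m(6))*(-3) = (37*(-5 + 6)²)*(-3) = (37*1²)*(-3) = (37*1)*(-3) = 37*(-3) = -111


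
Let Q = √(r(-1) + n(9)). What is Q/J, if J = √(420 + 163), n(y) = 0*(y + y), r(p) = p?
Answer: I*√583/583 ≈ 0.041416*I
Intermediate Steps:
n(y) = 0 (n(y) = 0*(2*y) = 0)
J = √583 ≈ 24.145
Q = I (Q = √(-1 + 0) = √(-1) = I ≈ 1.0*I)
Q/J = I/(√583) = I*(√583/583) = I*√583/583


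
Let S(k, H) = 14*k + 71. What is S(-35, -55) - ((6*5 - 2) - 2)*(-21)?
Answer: 127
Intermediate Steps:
S(k, H) = 71 + 14*k
S(-35, -55) - ((6*5 - 2) - 2)*(-21) = (71 + 14*(-35)) - ((6*5 - 2) - 2)*(-21) = (71 - 490) - ((30 - 2) - 2)*(-21) = -419 - (28 - 2)*(-21) = -419 - 26*(-21) = -419 - 1*(-546) = -419 + 546 = 127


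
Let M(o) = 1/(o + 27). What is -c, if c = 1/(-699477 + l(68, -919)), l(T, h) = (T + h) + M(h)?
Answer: 892/624692577 ≈ 1.4279e-6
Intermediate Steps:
M(o) = 1/(27 + o)
l(T, h) = T + h + 1/(27 + h) (l(T, h) = (T + h) + 1/(27 + h) = T + h + 1/(27 + h))
c = -892/624692577 (c = 1/(-699477 + (1 + (27 - 919)*(68 - 919))/(27 - 919)) = 1/(-699477 + (1 - 892*(-851))/(-892)) = 1/(-699477 - (1 + 759092)/892) = 1/(-699477 - 1/892*759093) = 1/(-699477 - 759093/892) = 1/(-624692577/892) = -892/624692577 ≈ -1.4279e-6)
-c = -1*(-892/624692577) = 892/624692577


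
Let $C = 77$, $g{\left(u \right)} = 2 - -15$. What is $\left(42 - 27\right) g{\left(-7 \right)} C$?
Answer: $19635$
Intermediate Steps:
$g{\left(u \right)} = 17$ ($g{\left(u \right)} = 2 + 15 = 17$)
$\left(42 - 27\right) g{\left(-7 \right)} C = \left(42 - 27\right) 17 \cdot 77 = 15 \cdot 17 \cdot 77 = 255 \cdot 77 = 19635$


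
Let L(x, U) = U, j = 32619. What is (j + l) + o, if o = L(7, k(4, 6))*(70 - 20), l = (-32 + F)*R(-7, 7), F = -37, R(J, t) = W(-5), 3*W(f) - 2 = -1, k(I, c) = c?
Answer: 32896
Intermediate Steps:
W(f) = ⅓ (W(f) = ⅔ + (⅓)*(-1) = ⅔ - ⅓ = ⅓)
R(J, t) = ⅓
l = -23 (l = (-32 - 37)*(⅓) = -69*⅓ = -23)
o = 300 (o = 6*(70 - 20) = 6*50 = 300)
(j + l) + o = (32619 - 23) + 300 = 32596 + 300 = 32896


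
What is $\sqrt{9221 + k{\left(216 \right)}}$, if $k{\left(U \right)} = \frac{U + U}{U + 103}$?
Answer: $\frac{\sqrt{938475989}}{319} \approx 96.033$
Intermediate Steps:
$k{\left(U \right)} = \frac{2 U}{103 + U}$
$\sqrt{9221 + k{\left(216 \right)}} = \sqrt{9221 + 2 \cdot 216 \frac{1}{103 + 216}} = \sqrt{9221 + 2 \cdot 216 \cdot \frac{1}{319}} = \sqrt{9221 + \frac{432}{319}} = \sqrt{\frac{2941931}{319}} = \frac{\sqrt{938475989}}{319}$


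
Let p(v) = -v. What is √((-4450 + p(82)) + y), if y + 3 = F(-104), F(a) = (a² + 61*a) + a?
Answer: I*√167 ≈ 12.923*I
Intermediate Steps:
F(a) = a² + 62*a
y = 4365 (y = -3 - 104*(62 - 104) = -3 - 104*(-42) = -3 + 4368 = 4365)
√((-4450 + p(82)) + y) = √((-4450 - 1*82) + 4365) = √((-4450 - 82) + 4365) = √(-4532 + 4365) = √(-167) = I*√167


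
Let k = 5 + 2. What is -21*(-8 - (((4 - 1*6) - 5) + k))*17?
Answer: 2856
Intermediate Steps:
k = 7
-21*(-8 - (((4 - 1*6) - 5) + k))*17 = -21*(-8 - (((4 - 1*6) - 5) + 7))*17 = -21*(-8 - (((4 - 6) - 5) + 7))*17 = -21*(-8 - ((-2 - 5) + 7))*17 = -21*(-8 - (-7 + 7))*17 = -21*(-8 - 1*0)*17 = -21*(-8 + 0)*17 = -21*(-8)*17 = 168*17 = 2856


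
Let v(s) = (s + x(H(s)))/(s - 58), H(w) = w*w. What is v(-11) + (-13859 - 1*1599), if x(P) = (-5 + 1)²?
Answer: -1066607/69 ≈ -15458.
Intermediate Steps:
H(w) = w²
x(P) = 16 (x(P) = (-4)² = 16)
v(s) = (16 + s)/(-58 + s) (v(s) = (s + 16)/(s - 58) = (16 + s)/(-58 + s))
v(-11) + (-13859 - 1*1599) = (16 - 11)/(-58 - 11) + (-13859 - 1*1599) = 5/(-69) + (-13859 - 1599) = -1/69*5 - 15458 = -5/69 - 15458 = -1066607/69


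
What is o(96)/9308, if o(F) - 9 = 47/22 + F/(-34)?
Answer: 3109/3481192 ≈ 0.00089309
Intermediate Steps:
o(F) = 245/22 - F/34 (o(F) = 9 + (47/22 + F/(-34)) = 9 + (47*(1/22) + F*(-1/34)) = 9 + (47/22 - F/34) = 245/22 - F/34)
o(96)/9308 = (245/22 - 1/34*96)/9308 = (245/22 - 48/17)*(1/9308) = (3109/374)*(1/9308) = 3109/3481192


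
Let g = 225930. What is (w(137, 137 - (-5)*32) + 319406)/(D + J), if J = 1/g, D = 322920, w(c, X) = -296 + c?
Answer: 72127474710/72957315601 ≈ 0.98863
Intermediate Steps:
J = 1/225930 ≈ 4.4261e-6
(w(137, 137 - (-5)*32) + 319406)/(D + J) = ((-296 + 137) + 319406)/(322920 + 1/225930) = (-159 + 319406)/(72957315601/225930) = 319247*(225930/72957315601) = 72127474710/72957315601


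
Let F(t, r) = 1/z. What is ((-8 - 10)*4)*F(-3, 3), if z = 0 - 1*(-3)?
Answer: -24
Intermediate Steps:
z = 3 (z = 0 + 3 = 3)
F(t, r) = ⅓ (F(t, r) = 1/3 = ⅓)
((-8 - 10)*4)*F(-3, 3) = ((-8 - 10)*4)*(⅓) = -18*4*(⅓) = -72*⅓ = -24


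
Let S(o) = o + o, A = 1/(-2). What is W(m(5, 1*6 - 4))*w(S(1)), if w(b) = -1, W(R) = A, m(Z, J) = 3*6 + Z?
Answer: ½ ≈ 0.50000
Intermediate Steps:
A = -½ ≈ -0.50000
m(Z, J) = 18 + Z
S(o) = 2*o
W(R) = -½
W(m(5, 1*6 - 4))*w(S(1)) = -½*(-1) = ½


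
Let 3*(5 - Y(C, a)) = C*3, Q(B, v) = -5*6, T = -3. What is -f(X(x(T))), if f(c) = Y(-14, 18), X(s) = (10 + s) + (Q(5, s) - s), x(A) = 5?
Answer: -19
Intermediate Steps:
Q(B, v) = -30
Y(C, a) = 5 - C (Y(C, a) = 5 - C*3/3 = 5 - C)
X(s) = -20 (X(s) = (10 + s) + (-30 - s) = -20)
f(c) = 19 (f(c) = 5 - 1*(-14) = 5 + 14 = 19)
-f(X(x(T))) = -1*19 = -19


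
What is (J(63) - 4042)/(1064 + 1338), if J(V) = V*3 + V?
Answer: -1895/1201 ≈ -1.5779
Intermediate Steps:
J(V) = 4*V (J(V) = 3*V + V = 4*V)
(J(63) - 4042)/(1064 + 1338) = (4*63 - 4042)/(1064 + 1338) = (252 - 4042)/2402 = -3790*1/2402 = -1895/1201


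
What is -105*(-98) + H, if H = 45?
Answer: 10335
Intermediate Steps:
-105*(-98) + H = -105*(-98) + 45 = 10290 + 45 = 10335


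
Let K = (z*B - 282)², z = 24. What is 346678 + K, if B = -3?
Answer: 471994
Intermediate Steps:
K = 125316 (K = (24*(-3) - 282)² = (-72 - 282)² = (-354)² = 125316)
346678 + K = 346678 + 125316 = 471994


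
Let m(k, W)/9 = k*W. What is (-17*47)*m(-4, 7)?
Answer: 201348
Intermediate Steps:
m(k, W) = 9*W*k (m(k, W) = 9*(k*W) = 9*(W*k) = 9*W*k)
(-17*47)*m(-4, 7) = (-17*47)*(9*7*(-4)) = -799*(-252) = 201348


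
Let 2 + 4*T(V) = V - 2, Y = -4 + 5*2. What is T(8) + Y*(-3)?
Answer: -17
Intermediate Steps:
Y = 6 (Y = -4 + 10 = 6)
T(V) = -1 + V/4 (T(V) = -1/2 + (V - 2)/4 = -1/2 + (-2 + V)/4 = -1/2 + (-1/2 + V/4) = -1 + V/4)
T(8) + Y*(-3) = (-1 + (1/4)*8) + 6*(-3) = (-1 + 2) - 18 = 1 - 18 = -17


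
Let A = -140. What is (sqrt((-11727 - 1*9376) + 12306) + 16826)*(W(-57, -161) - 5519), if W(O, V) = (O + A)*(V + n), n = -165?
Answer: 987736678 + 58703*I*sqrt(8797) ≈ 9.8774e+8 + 5.5059e+6*I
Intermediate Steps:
W(O, V) = (-165 + V)*(-140 + O) (W(O, V) = (O - 140)*(V - 165) = (-140 + O)*(-165 + V) = (-165 + V)*(-140 + O))
(sqrt((-11727 - 1*9376) + 12306) + 16826)*(W(-57, -161) - 5519) = (sqrt((-11727 - 1*9376) + 12306) + 16826)*((23100 - 165*(-57) - 140*(-161) - 57*(-161)) - 5519) = (sqrt((-11727 - 9376) + 12306) + 16826)*((23100 + 9405 + 22540 + 9177) - 5519) = (sqrt(-21103 + 12306) + 16826)*(64222 - 5519) = (sqrt(-8797) + 16826)*58703 = (I*sqrt(8797) + 16826)*58703 = (16826 + I*sqrt(8797))*58703 = 987736678 + 58703*I*sqrt(8797)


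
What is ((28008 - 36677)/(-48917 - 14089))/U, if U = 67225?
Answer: 8669/4235578350 ≈ 2.0467e-6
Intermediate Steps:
((28008 - 36677)/(-48917 - 14089))/U = ((28008 - 36677)/(-48917 - 14089))/67225 = -8669/(-63006)*(1/67225) = -8669*(-1/63006)*(1/67225) = (8669/63006)*(1/67225) = 8669/4235578350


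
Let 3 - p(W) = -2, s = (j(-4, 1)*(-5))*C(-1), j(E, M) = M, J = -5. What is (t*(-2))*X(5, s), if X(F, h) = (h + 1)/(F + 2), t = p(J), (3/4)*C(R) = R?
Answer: -230/21 ≈ -10.952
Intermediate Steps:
C(R) = 4*R/3
s = 20/3 (s = (1*(-5))*((4/3)*(-1)) = -5*(-4/3) = 20/3 ≈ 6.6667)
p(W) = 5 (p(W) = 3 - 1*(-2) = 3 + 2 = 5)
t = 5
X(F, h) = (1 + h)/(2 + F)
(t*(-2))*X(5, s) = (5*(-2))*((1 + 20/3)/(2 + 5)) = -10*23/(7*3) = -10*23/21 = -230/21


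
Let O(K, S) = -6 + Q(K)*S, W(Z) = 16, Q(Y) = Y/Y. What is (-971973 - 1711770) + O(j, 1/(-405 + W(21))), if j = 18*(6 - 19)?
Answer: -1043978362/389 ≈ -2.6837e+6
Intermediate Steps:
Q(Y) = 1
j = -234 (j = 18*(-13) = -234)
O(K, S) = -6 + S (O(K, S) = -6 + 1*S = -6 + S)
(-971973 - 1711770) + O(j, 1/(-405 + W(21))) = (-971973 - 1711770) + (-6 + 1/(-405 + 16)) = -2683743 + (-6 + 1/(-389)) = -2683743 + (-6 - 1/389) = -2683743 - 2335/389 = -1043978362/389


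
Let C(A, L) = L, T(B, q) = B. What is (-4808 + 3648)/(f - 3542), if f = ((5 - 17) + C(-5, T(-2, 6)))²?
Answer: 580/1673 ≈ 0.34668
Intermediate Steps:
f = 196 (f = ((5 - 17) - 2)² = (-12 - 2)² = (-14)² = 196)
(-4808 + 3648)/(f - 3542) = (-4808 + 3648)/(196 - 3542) = -1160/(-3346) = -1160*(-1/3346) = 580/1673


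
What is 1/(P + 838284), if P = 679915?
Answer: 1/1518199 ≈ 6.5868e-7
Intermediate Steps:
1/(P + 838284) = 1/(679915 + 838284) = 1/1518199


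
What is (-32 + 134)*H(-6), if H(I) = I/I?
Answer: 102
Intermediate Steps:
H(I) = 1
(-32 + 134)*H(-6) = (-32 + 134)*1 = 102*1 = 102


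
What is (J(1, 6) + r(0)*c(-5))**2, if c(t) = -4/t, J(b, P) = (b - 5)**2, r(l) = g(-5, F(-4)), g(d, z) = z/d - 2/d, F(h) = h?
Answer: 179776/625 ≈ 287.64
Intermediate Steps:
g(d, z) = -2/d + z/d
r(l) = 6/5 (r(l) = (-2 - 4)/(-5) = -1/5*(-6) = 6/5)
J(b, P) = (-5 + b)**2
(J(1, 6) + r(0)*c(-5))**2 = ((-5 + 1)**2 + 6*(-4/(-5))/5)**2 = ((-4)**2 + 6*(-4*(-1/5))/5)**2 = (16 + (6/5)*(4/5))**2 = (16 + 24/25)**2 = (424/25)**2 = 179776/625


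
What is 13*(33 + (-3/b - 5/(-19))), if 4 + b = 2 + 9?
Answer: 56771/133 ≈ 426.85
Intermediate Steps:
b = 7 (b = -4 + (2 + 9) = -4 + 11 = 7)
13*(33 + (-3/b - 5/(-19))) = 13*(33 + (-3/7 - 5/(-19))) = 13*(33 + (-3*⅐ - 5*(-1/19))) = 13*(33 + (-3/7 + 5/19)) = 13*(33 - 22/133) = 13*(4367/133) = 56771/133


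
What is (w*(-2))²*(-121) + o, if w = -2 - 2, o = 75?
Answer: -7669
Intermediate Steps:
w = -4
(w*(-2))²*(-121) + o = (-4*(-2))²*(-121) + 75 = 8²*(-121) + 75 = 64*(-121) + 75 = -7744 + 75 = -7669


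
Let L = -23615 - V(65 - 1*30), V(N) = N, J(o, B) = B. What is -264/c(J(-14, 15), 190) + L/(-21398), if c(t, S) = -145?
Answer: 4539161/1551355 ≈ 2.9259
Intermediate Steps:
L = -23650 (L = -23615 - (65 - 1*30) = -23615 - (65 - 30) = -23615 - 1*35 = -23615 - 35 = -23650)
-264/c(J(-14, 15), 190) + L/(-21398) = -264/(-145) - 23650/(-21398) = -264*(-1/145) - 23650*(-1/21398) = 264/145 + 11825/10699 = 4539161/1551355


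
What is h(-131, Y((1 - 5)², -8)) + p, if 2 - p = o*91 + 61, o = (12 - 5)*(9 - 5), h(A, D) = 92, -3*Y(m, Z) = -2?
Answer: -2515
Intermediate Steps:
Y(m, Z) = ⅔ (Y(m, Z) = -⅓*(-2) = ⅔)
o = 28 (o = 7*4 = 28)
p = -2607 (p = 2 - (28*91 + 61) = 2 - (2548 + 61) = 2 - 1*2609 = 2 - 2609 = -2607)
h(-131, Y((1 - 5)², -8)) + p = 92 - 2607 = -2515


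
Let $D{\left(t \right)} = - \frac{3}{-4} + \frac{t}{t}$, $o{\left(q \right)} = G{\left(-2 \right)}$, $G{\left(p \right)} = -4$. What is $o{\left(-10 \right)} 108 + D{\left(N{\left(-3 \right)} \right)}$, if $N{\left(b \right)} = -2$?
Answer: $- \frac{1721}{4} \approx -430.25$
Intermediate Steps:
$o{\left(q \right)} = -4$
$D{\left(t \right)} = \frac{7}{4}$ ($D{\left(t \right)} = \left(-3\right) \left(- \frac{1}{4}\right) + 1 = \frac{3}{4} + 1 = \frac{7}{4}$)
$o{\left(-10 \right)} 108 + D{\left(N{\left(-3 \right)} \right)} = \left(-4\right) 108 + \frac{7}{4} = -432 + \frac{7}{4} = - \frac{1721}{4}$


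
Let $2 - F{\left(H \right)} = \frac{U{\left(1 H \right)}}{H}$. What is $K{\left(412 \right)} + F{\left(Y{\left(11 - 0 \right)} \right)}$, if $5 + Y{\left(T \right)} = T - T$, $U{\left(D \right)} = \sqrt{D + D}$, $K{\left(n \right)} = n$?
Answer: $414 + \frac{i \sqrt{10}}{5} \approx 414.0 + 0.63246 i$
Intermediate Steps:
$U{\left(D \right)} = \sqrt{2} \sqrt{D}$ ($U{\left(D \right)} = \sqrt{2 D} = \sqrt{2} \sqrt{D}$)
$Y{\left(T \right)} = -5$ ($Y{\left(T \right)} = -5 + \left(T - T\right) = -5 + 0 = -5$)
$F{\left(H \right)} = 2 - \frac{\sqrt{2}}{\sqrt{H}}$ ($F{\left(H \right)} = 2 - \frac{\sqrt{2} \sqrt{1 H}}{H} = 2 - \frac{\sqrt{2} \sqrt{H}}{H} = 2 - \frac{\sqrt{2}}{\sqrt{H}}$)
$K{\left(412 \right)} + F{\left(Y{\left(11 - 0 \right)} \right)} = 412 + \left(2 - \frac{\sqrt{2}}{i \sqrt{5}}\right) = 412 + \left(2 - \sqrt{2} \left(- \frac{i \sqrt{5}}{5}\right)\right) = 412 + \left(2 + \frac{i \sqrt{10}}{5}\right) = 414 + \frac{i \sqrt{10}}{5}$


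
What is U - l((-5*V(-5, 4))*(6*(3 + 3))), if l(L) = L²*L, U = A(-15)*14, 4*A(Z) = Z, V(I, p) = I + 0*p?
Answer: -1458000105/2 ≈ -7.2900e+8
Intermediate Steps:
V(I, p) = I (V(I, p) = I + 0 = I)
A(Z) = Z/4
U = -105/2 (U = ((¼)*(-15))*14 = -15/4*14 = -105/2 ≈ -52.500)
l(L) = L³
U - l((-5*V(-5, 4))*(6*(3 + 3))) = -105/2 - ((-5*(-5))*(6*(3 + 3)))³ = -105/2 - (25*(6*6))³ = -105/2 - (25*36)³ = -105/2 - 1*900³ = -105/2 - 1*729000000 = -105/2 - 729000000 = -1458000105/2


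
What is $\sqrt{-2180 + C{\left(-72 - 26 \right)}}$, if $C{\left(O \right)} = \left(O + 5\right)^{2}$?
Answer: $\sqrt{6469} \approx 80.43$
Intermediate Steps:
$C{\left(O \right)} = \left(5 + O\right)^{2}$
$\sqrt{-2180 + C{\left(-72 - 26 \right)}} = \sqrt{-2180 + \left(5 - 98\right)^{2}} = \sqrt{-2180 + \left(-93\right)^{2}} = \sqrt{-2180 + 8649} = \sqrt{6469}$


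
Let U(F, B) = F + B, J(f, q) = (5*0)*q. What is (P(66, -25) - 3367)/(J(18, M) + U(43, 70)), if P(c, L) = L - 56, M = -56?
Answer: -3448/113 ≈ -30.513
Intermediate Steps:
J(f, q) = 0 (J(f, q) = 0*q = 0)
P(c, L) = -56 + L
U(F, B) = B + F
(P(66, -25) - 3367)/(J(18, M) + U(43, 70)) = ((-56 - 25) - 3367)/(0 + (70 + 43)) = (-81 - 3367)/(0 + 113) = -3448/113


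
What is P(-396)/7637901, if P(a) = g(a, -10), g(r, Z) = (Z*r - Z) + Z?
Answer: 1320/2545967 ≈ 0.00051847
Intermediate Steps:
g(r, Z) = Z*r (g(r, Z) = (-Z + Z*r) + Z = Z*r)
P(a) = -10*a
P(-396)/7637901 = -10*(-396)/7637901 = 3960*(1/7637901) = 1320/2545967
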